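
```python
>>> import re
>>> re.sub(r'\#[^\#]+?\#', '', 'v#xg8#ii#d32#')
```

'vii'

Every occurrence is swapped for ''.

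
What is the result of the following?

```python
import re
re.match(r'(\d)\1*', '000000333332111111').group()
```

The backreference `\1` re-matches whatever the first group consumed, character for character.
`re.match` won't scan ahead — the pattern has to work from the very first character.
The match spans [0:6] → '000000'.
Captured: group 1 = '0'.

'000000'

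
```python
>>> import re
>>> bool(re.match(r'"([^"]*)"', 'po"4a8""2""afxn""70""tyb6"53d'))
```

False

`re.match` won't scan ahead — the pattern has to work from the very first character.
Here position 0 doesn't satisfy it, so the call returns None, and `bool(None)` is False.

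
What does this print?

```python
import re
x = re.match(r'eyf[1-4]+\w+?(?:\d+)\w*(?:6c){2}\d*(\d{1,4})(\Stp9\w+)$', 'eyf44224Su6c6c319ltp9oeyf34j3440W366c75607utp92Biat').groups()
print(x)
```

('9', 'ltp9oeyf34j3440W366c75607utp92Biat')

The pattern matches the literal 'eyf', then one or more of a character in [1-4], then one or more of a word character (lazy); then one or more of a digit (non-capturing group); then zero or more of a word character, then the literal '6c' repeated 2 times, then zero or more of a digit; then 1 to 4 of a digit (captured); then a non-whitespace character, then the literal 'tp9', then one or more of a word character (captured); then anchored at the end.
`re.match` only tries the pattern at the start of the string.
The match spans [0:51] → 'eyf44224Su6c6c319ltp9oeyf34j3440W366c75607utp92Biat'.
Captured: group 1 = '9', group 2 = 'ltp9oeyf34j3440W366c75607utp92Biat'.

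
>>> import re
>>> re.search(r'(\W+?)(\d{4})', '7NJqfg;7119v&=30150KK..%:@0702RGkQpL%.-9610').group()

';7119'

The match spans [6:11] → ';7119'.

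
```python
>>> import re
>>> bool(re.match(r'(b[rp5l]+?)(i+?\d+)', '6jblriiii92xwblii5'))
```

This matches the literal 'b', then one or more of one of [rp5l] (lazy) (captured); then one or more of a literal 'i' (lazy), then one or more of a digit (captured).
`match` is anchored at position 0; if the pattern doesn't fit there, it returns None.
Here the pattern fails at index 0, so the call returns None, and `bool(None)` is False.

False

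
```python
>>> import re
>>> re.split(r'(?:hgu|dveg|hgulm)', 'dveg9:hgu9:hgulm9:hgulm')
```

['', '9:', '9:', 'lm9:', 'lm']

`|` is ordered: at each position the engine commits to the first alternative that works.
Matches to split on: at [0:4] → 'dveg'; at [6:9] → 'hgu'; at [11:14] → 'hgu'; at [18:21] → 'hgu'.
Splitting on the pattern gives 5 pieces.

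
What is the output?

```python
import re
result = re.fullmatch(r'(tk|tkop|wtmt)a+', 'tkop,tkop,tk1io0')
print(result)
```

For `fullmatch`, every character of the input must be accounted for by the pattern.
Here the string isn't matched end-to-end, so the call returns None.

None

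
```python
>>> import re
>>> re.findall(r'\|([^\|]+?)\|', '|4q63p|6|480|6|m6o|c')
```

['4q63p', '480', 'm6o']

Walking the string: at [0:7] match '|4q63p|', group 1 = '4q63p'; at [8:13] match '|480|', group 1 = '480'; at [14:19] match '|m6o|', group 1 = 'm6o'.
`findall` collects group 1 from each match (3 total).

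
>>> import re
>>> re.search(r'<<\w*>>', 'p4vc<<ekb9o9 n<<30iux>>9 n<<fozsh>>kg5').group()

'<<30iux>>'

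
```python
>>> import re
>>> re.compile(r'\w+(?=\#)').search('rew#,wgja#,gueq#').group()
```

'rew'

Because the assertion is zero-width, the text it checks is not consumed and won't appear in the result.
`re.search` tries every starting position until one works.
The match spans [0:3] → 'rew'.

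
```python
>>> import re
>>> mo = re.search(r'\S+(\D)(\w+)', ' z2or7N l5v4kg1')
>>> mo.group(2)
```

'l5v4kg1'

The pattern matches one or more of a non-whitespace character; then a non-digit (captured); then one or more of a word character (captured).
`search` walks the string left to right and returns the first match it finds.
The match spans [1:15] → 'z2or7N l5v4kg1'.
Captured: group 1 = ' ', group 2 = 'l5v4kg1'.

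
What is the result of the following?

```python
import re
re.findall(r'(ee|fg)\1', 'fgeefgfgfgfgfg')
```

A backreference is literal: `\1` must see the identical characters the first group matched.
Scanning left to right: at [4:8] match 'fgfg', group 1 = 'fg'; at [8:12] match 'fgfg', group 1 = 'fg'.
Because there's exactly one group, `findall` drops the full match and keeps group 1 from each hit.

['fg', 'fg']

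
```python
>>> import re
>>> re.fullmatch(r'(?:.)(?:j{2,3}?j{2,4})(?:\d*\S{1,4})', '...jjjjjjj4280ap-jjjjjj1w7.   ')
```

This matches any character (non-capturing group); then 2 to 3 of a literal 'j' (lazy), then 2 to 4 of the literal 'j' (non-capturing group); then zero or more of a digit, then 1 to 4 of a non-whitespace character (non-capturing group).
`fullmatch` succeeds only if the pattern covers the string from start to end.
Here the string isn't matched end-to-end, so the call returns None.

None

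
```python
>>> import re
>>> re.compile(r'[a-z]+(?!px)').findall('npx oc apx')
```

The negative lookaround is zero-width — it rules out positions where the adjacent text would match, without consuming anything.
With no groups in the pattern, `findall` gives back each whole match — 3 here.

['npx', 'oc', 'apx']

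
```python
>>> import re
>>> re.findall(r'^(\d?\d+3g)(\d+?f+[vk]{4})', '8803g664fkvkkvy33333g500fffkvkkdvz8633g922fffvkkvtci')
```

[('8803g', '664fkvkk')]

Pattern: anchored at the start of the string; then optionally a digit, then one or more of a digit, then the literal '3g' (captured); then one or more of a digit (lazy), then one or more of a literal 'f', then exactly 4 of one of [vk] (captured).
Walking the string: at [0:13] match '8803g664fkvkk', groups = ('8803g', '664fkvkk').
`findall` packs the 2 group values into a tuple for every match.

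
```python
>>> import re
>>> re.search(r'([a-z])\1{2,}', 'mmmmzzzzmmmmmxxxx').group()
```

The backreference `\1` re-matches whatever the first group consumed, character for character.
`search` walks the string left to right and returns the first match it finds.
The match spans [0:4] → 'mmmm'.
Captured: group 1 = 'm'.

'mmmm'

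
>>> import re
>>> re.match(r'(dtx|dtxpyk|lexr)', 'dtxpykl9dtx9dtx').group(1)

'dtx'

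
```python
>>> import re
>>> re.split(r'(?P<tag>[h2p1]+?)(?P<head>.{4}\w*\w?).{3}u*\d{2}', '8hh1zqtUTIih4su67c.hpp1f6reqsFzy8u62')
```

['8', 'h', 'h1zqtUTIih', 'c.', 'h', 'pp1f6reqsFz', '']

The pattern matches one or more of one of [h2p1] (lazy) (captured as 'tag'); then exactly 4 of any character, then zero or more of a word character, then optionally a word character (captured as 'head'); then exactly 3 of any character, then zero or more of a literal 'u', then exactly 2 of a digit.
The `?` after the quantifier makes it lazy — it takes as little as possible before letting the rest of the pattern try.
Matches to split on: at [1:17] → 'hh1zqtUTIih4su67'; at [19:36] → 'hpp1f6reqsFzy8u62'.
The group in the pattern means `split` returns the separators' captures alongside the pieces.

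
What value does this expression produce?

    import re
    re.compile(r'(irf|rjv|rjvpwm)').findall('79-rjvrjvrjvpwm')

['rjv', 'rjv', 'rjv']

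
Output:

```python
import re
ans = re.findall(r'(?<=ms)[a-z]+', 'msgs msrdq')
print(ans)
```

The positive lookaround only admits positions where the adjacent text matches; those characters stay outside the span.
`findall` yields the raw match text (2 of them) because the pattern has no groups.

['gs', 'rdq']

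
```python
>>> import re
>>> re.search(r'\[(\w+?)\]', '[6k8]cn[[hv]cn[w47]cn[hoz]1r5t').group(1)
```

'6k8'

The match spans [0:5] → '[6k8]'.
Captured: group 1 = '6k8'.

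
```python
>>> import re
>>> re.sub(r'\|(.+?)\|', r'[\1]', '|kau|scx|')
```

'[kau]scx|'

Matches: at [0:5] → '|kau|'.
`\1` in the replacement pulls in group 1's text for each match.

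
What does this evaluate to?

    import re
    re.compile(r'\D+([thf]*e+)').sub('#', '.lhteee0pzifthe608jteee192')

'#0#608#192'

The pattern matches one or more of a non-digit; then zero or more of one of [thf], then one or more of a literal 'e' (captured).
Each match is replaced by '#'.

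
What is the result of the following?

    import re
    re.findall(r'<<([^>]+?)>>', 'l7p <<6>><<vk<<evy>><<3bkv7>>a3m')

Walking the string: at [4:9] match '<<6>>', group 1 = '6'; at [9:20] match '<<vk<<evy>>', group 1 = 'vk<<evy'; at [20:29] match '<<3bkv7>>', group 1 = '3bkv7'.
One capturing group, so `findall` returns just the captured substring from each match — 3 in all.

['6', 'vk<<evy', '3bkv7']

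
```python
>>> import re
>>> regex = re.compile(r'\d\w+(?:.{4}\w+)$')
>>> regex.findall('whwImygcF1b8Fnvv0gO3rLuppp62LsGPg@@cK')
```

This matches a digit, then one or more of a word character; then exactly 4 of any character, then one or more of a word character (non-capturing group); then anchored at the end.
Scanning left to right: at [9:37] → '1b8Fnvv0gO3rLuppp62LsGPg@@cK'.
Since nothing is captured, `findall` lists the 1 matched substring directly.

['1b8Fnvv0gO3rLuppp62LsGPg@@cK']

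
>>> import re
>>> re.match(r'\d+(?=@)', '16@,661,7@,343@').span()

(0, 2)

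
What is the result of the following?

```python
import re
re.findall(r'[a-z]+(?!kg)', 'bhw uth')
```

['bhw', 'uth']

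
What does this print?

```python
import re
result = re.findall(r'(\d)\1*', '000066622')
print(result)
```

['0', '6', '2']

`\1` is not a pattern — it's the concrete string captured by group 1, re-applied verbatim.
`findall` collects group 1 from each match (3 total).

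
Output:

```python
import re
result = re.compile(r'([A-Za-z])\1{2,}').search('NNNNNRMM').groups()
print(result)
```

('N',)

A backreference is literal: `\1` must see the identical characters the first group matched.
`re.search` tries every starting position until one works.
The match spans [0:5] → 'NNNNN'.
Captured: group 1 = 'N'.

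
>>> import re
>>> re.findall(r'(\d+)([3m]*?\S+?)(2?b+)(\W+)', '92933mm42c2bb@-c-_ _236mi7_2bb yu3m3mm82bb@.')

[('92933', 'mm42c', '2bb', '@-'), ('236', 'mi7_', '2bb', ' '), ('3', 'm3mm8', '2bb', '@.')]

A `+?`/`*?`/`{m,n}?` starts at its minimum and grows only as far as needed for what follows to match.
`findall` packs the 4 group values into a tuple for every match.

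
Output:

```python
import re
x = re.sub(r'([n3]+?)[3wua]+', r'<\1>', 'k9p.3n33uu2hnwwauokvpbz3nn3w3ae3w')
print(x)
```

k9p.<3n>2h<n>okvpbz<3nn>e<3>

With the lazy modifier that quantifier settles for the fewest repetitions that let the rest of the pattern succeed (the atoms after it are unaffected and can still be greedy).
The replacement refers to a captured group, so each match is rewritten using its own captured text.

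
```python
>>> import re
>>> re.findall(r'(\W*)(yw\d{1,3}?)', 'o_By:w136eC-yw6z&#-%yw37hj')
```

[('-', 'yw6'), ('&#-%', 'yw3')]

The pattern matches zero or more of a non-word character (captured); then the literal 'yw', then 1 to 3 of a digit (lazy) (captured).
Because the quantifier is non-greedy, it stops expanding at the earliest point where the rest of the pattern can succeed.
Matches: at [11:15] match '-yw6', groups = ('-', 'yw6'); at [16:23] match '&#-%yw3', groups = ('&#-%', 'yw3').
`findall` packs the 2 group values into a tuple for every match.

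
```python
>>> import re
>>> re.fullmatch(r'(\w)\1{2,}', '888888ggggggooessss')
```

None

After group 1 captures some text, `\1` only succeeds where that same text appears again.
`re.fullmatch` is like wrapping the pattern in `^…$` (in single-line mode).
Here the pattern can't cover the whole string, so the call returns None.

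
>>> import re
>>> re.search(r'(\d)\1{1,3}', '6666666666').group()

'6666'

A backreference is literal: `\1` must see the identical characters the first group matched.
Unlike `match`, `search` isn't anchored — it looks for the pattern anywhere in the string.
The match spans [0:4] → '6666'.
Captured: group 1 = '6'.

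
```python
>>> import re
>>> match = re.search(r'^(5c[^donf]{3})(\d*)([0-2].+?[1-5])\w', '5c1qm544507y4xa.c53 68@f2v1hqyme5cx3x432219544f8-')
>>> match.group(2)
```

'5445'

This matches anchored at the start of the string; then the literal '5c', then exactly 3 of any character except [donf] (captured); then zero or more of a digit (captured); then a character in [0-2], then one or more of any character (lazy), then a character in [1-5] (captured); then a word character.
Because the quantifier is non-greedy, it stops expanding at the earliest point where the rest of the pattern can succeed.
`re.search` tries every starting position until one works.
The match spans [0:14] → '5c1qm544507y4x'.
Captured: group 1 = '5c1qm', group 2 = '5445', group 3 = '07y4'.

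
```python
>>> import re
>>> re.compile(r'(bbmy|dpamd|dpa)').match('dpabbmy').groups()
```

('dpa',)

The match spans [0:3] → 'dpa'.
Captured: group 1 = 'dpa'.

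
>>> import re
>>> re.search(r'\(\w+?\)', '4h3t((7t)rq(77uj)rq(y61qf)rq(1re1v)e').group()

'(7t)'

The match spans [5:9] → '(7t)'.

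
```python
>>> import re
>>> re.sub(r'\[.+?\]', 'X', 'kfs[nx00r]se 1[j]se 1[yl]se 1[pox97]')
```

With the lazy modifier that quantifier settles for the fewest repetitions that let the rest of the pattern succeed (the atoms after it are unaffected and can still be greedy).
Each match is replaced by 'X'.

'kfsXse 1Xse 1Xse 1X'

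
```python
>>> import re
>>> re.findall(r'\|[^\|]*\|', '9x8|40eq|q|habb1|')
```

`findall` yields the raw match text (2 of them) because the pattern has no groups.

['|40eq|', '|habb1|']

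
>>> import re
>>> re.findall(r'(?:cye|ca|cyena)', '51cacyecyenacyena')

['ca', 'cye', 'cye', 'cye']

Alternation isn't longest-match — the leftmost alternative that fits at this position is chosen.
Since nothing is captured, `findall` lists the 4 matched substrings directly.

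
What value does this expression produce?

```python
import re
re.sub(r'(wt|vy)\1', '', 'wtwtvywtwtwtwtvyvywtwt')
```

`\1` has to match the exact text group 1 already captured.
Each match is replaced by ''.

'vy'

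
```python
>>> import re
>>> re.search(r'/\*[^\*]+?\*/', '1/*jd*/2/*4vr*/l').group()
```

`re.search` tries every starting position until one works.
The match spans [1:7] → '/*jd*/'.

'/*jd*/'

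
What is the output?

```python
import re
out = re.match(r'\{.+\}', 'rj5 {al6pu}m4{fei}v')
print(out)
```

With `match`, the pattern is implicitly anchored at the beginning.
Here position 0 doesn't satisfy it, so the call returns None.

None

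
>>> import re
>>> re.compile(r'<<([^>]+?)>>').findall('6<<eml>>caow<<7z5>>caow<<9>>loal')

['eml', '7z5', '9']

With a single group, `findall` returns only what that group captured — 3 items.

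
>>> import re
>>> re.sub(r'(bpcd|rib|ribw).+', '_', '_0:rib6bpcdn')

Every occurrence is swapped for '_'.

'_0:_'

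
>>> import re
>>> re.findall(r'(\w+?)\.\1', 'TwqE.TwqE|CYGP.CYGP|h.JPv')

['TwqE', 'CYGP']

After group 1 captures some text, `\1` only succeeds where that same text appears again.
Matches: at [0:9] match 'TwqE.TwqE', group 1 = 'TwqE'; at [10:19] match 'CYGP.CYGP', group 1 = 'CYGP'.
One capturing group, so `findall` returns just the captured substring from each match — 2 in all.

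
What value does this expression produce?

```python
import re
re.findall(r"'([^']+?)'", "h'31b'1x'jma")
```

Matches: at [1:6] match "'31b'", group 1 = '31b'.
With a single group, `findall` returns only what that group captured — 1 item.

['31b']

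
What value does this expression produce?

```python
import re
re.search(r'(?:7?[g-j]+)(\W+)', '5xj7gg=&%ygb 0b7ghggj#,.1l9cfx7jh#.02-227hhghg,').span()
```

(3, 9)

The match spans [3:9] → '7gg=&%'.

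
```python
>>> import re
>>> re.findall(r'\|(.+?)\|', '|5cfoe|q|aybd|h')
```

['5cfoe', 'aybd']

With the lazy modifier that quantifier settles for the fewest repetitions that let the rest of the pattern succeed (the atoms after it are unaffected and can still be greedy).
Walking the string: at [0:7] match '|5cfoe|', group 1 = '5cfoe'; at [8:14] match '|aybd|', group 1 = 'aybd'.
With a single group, `findall` returns only what that group captured — 2 items.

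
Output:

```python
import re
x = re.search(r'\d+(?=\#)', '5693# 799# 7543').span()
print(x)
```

(0, 4)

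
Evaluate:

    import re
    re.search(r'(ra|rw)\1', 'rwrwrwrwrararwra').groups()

('rw',)

The match spans [0:4] → 'rwrw'.
Captured: group 1 = 'rw'.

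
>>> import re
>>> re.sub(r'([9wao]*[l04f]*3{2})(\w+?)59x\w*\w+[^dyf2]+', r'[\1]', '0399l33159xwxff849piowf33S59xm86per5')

'03[99l33]'

This matches zero or more of one of [9wao], then zero or more of one of [l04f], then exactly 2 of the literal '3' (captured); then one or more of a word character (lazy) (captured); then the literal '59x', then zero or more of a word character, then one or more of a word character; then one or more of any character except [dyf2].
Matches: at [2:36] → '99l33159xwxff849piowf33S59xm86per5'.
Each match is replaced using the text its own group 1 captured.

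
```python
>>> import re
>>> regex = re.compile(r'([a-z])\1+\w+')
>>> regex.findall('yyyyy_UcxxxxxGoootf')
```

After group 1 captures some text, `\1` only succeeds where that same text appears again.
One capturing group, so `findall` returns just the captured substring from the one match — 1 in all.

['y']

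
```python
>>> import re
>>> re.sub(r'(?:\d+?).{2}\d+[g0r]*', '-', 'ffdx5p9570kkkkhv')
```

'ffdx-kkkkhv'

The pattern matches one or more of a digit (lazy) (non-capturing group); then exactly 2 of any character, then one or more of a digit, then zero or more of one of [g0r].
Matches: at [4:10] → '5p9570'.
Each match is replaced by '-'.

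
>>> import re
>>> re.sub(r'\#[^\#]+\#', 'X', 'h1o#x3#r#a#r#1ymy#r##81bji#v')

'h1oXrXrXr#Xv'

Each match is replaced by 'X'.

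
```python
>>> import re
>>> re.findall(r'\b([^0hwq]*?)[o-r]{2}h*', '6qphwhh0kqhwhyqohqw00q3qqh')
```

This matches a word boundary (`\b`, zero-width); then zero or more of any character except [0hwq] (lazy) (captured); then exactly 2 of a character in [o-r], then zero or more of a literal 'h'.
With a single group, `findall` returns only what that group captured — 1 item.

['6']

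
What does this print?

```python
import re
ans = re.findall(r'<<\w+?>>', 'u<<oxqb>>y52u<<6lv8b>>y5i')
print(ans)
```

Walking the string: at [1:9] → '<<oxqb>>'; at [13:22] → '<<6lv8b>>'.
With no groups in the pattern, `findall` gives back each whole match — 2 here.

['<<oxqb>>', '<<6lv8b>>']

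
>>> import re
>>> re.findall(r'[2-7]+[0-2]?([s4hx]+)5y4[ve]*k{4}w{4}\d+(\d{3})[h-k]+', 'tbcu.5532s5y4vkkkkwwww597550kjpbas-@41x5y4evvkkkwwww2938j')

`findall` packs the 2 group values into a tuple for every match.

[('s', '550')]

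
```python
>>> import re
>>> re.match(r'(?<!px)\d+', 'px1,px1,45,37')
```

`(?!…)`/`(?<!…)` only lets a position through if the neighbouring text does NOT match; no characters are consumed.
`re.match` won't scan ahead — the pattern has to work from the very first character.
Here the string doesn't start with a match, so the call returns None.

None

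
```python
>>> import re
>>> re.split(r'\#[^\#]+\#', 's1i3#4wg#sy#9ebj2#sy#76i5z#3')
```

['s1i3', 'sy', 'sy', '3']

Splitting on the pattern gives 4 pieces.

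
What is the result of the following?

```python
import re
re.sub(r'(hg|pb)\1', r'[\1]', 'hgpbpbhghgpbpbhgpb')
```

'hg[pb][hg][pb]hgpb'

A backreference is literal: `\1` must see the identical characters the first group matched.
Matches: at [2:6] → 'pbpb'; at [6:10] → 'hghg'; at [10:14] → 'pbpb'.
`\1` in the replacement pulls in group 1's text for each match.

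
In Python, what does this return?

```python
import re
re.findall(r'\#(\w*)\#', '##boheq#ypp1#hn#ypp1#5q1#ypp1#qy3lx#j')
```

['', 'ypp1', 'ypp1', 'ypp1']

Matches: at [0:2] match '##', group 1 = ''; at [7:13] match '#ypp1#', group 1 = 'ypp1'; at [15:21] match '#ypp1#', group 1 = 'ypp1'; at [24:30] match '#ypp1#', group 1 = 'ypp1'.
With a single group, `findall` returns only what that group captured — 4 items.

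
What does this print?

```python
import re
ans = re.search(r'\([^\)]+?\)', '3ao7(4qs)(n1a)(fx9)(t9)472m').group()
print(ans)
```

Unlike `match`, `search` isn't anchored — it looks for the pattern anywhere in the string.
The match spans [4:9] → '(4qs)'.

(4qs)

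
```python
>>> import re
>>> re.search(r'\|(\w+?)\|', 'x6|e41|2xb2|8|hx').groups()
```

('e41',)

The match spans [2:7] → '|e41|'.
Captured: group 1 = 'e41'.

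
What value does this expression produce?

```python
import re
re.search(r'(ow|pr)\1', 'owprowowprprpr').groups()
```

('ow',)

The match spans [4:8] → 'owow'.
Captured: group 1 = 'ow'.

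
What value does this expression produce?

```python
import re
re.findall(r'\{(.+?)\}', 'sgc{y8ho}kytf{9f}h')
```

A non-greedy quantifier consumes as few characters as it can — just enough that the remainder of the pattern still matches from where it stops; whatever follows it matches normally.
Scanning left to right: at [3:9] match '{y8ho}', group 1 = 'y8ho'; at [13:17] match '{9f}', group 1 = '9f'.
One capturing group, so `findall` returns just the captured substring from each match — 2 in all.

['y8ho', '9f']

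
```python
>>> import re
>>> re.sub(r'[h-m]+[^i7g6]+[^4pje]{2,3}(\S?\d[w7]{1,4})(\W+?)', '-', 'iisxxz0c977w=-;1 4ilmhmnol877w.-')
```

'--;1 4--'

Because the quantifier is non-greedy, it stops expanding at the earliest point where the rest of the pattern can succeed.
Every occurrence is swapped for '-'.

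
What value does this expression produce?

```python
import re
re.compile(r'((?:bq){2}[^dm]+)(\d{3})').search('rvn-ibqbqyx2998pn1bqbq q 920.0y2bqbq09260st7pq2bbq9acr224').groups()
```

('bqbqyx2998pn1bqbq q 920.0y2bqbq09260st7pq2bbq9acr', '224')

This matches the literal 'bq' repeated 2 times, then one or more of any character except [dm] (captured); then exactly 3 of a digit (captured).
`re.search` tries every starting position until one works.
The match spans [5:57] → 'bqbqyx2998pn1bqbq q 920.0y2bqbq09260st7pq2bbq9acr224'.
Captured: group 1 = 'bqbqyx2998pn1bqbq q 920.0y2bqbq09260st7pq2bbq9acr', group 2 = '224'.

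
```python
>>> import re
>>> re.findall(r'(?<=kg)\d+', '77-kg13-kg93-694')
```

['13', '93']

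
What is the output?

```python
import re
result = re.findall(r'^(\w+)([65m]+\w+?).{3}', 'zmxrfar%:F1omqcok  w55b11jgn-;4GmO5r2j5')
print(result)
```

[('z', 'mx')]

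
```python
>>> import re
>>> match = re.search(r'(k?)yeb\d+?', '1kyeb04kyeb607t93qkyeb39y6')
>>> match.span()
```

(1, 6)

The `?` after the quantifier makes it lazy — it takes as little as possible before letting the rest of the pattern try.
The match spans [1:6] → 'kyeb0'.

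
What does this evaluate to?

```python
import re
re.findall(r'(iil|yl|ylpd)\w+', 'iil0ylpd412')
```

['iil']

Scanning left to right: at [0:11] match 'iil0ylpd412', group 1 = 'iil'.
Because there's exactly one group, `findall` drops the full match and keeps group 1 from the one hit.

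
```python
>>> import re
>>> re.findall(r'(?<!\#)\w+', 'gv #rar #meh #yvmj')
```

Because the assertion is negative and zero-width, positions next to the forbidden text are skipped.
Matches: at [0:2] → 'gv'; at [5:7] → 'ar'; at [10:12] → 'eh'; at [15:18] → 'vmj'.
With no groups in the pattern, `findall` gives back each whole match — 4 here.

['gv', 'ar', 'eh', 'vmj']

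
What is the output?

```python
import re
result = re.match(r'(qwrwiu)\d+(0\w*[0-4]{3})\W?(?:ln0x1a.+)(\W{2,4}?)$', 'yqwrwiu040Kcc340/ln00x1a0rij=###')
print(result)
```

Pattern: the literal 'qwr', then the literal 'wiu' (captured); then one or more of a digit; then the literal '0', then zero or more of a word character, then exactly 3 of a character in [0-4] (captured); then optionally a non-word character; then the literal 'ln0', then the literal 'x1a', then one or more of any character (non-capturing group); then 2 to 4 of a non-word character (lazy) (captured); then anchored at the end.
`match` is anchored at position 0; if the pattern doesn't fit there, it returns None.
Here the pattern fails at index 0, so the call returns None.

None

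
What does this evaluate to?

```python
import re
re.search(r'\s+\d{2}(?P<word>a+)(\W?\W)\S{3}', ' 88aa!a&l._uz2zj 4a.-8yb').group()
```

' 88aa!a&l'

This matches one or more of whitespace, then exactly 2 of a digit; then one or more of a literal 'a' (captured as 'word'); then optionally a non-word character, then a non-word character (captured); then exactly 3 of a non-whitespace character.
The match spans [0:9] → ' 88aa!a&l'.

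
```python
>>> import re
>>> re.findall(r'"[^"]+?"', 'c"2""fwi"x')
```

['"2"', '"fwi"']

Walking the string: at [1:4] → '"2"'; at [4:9] → '"fwi"'.
No capturing groups, so `findall` returns the 2 full match strings.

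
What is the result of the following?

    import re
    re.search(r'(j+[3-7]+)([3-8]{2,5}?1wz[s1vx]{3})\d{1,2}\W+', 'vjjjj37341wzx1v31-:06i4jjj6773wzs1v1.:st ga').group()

This matches one or more of a literal 'j', then one or more of a character in [3-7] (captured); then 2 to 5 of a character in [3-8] (lazy), then the literal '1wz', then exactly 3 of one of [s1vx] (captured); then 1 to 2 of a digit, then one or more of a non-word character.
The match spans [1:19] → 'jjjj37341wzx1v31-:'.

'jjjj37341wzx1v31-:'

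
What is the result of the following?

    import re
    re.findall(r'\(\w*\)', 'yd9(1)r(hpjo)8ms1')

['(1)', '(hpjo)']

Walking the string: at [3:6] → '(1)'; at [7:13] → '(hpjo)'.
Since nothing is captured, `findall` lists the 2 matched substrings directly.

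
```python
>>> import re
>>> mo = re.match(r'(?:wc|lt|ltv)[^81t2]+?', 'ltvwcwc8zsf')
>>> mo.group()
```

Alternation isn't longest-match — the leftmost alternative that fits at this position is chosen.
`re.match` only tries the pattern at the start of the string.
The match spans [0:3] → 'ltv'.

'ltv'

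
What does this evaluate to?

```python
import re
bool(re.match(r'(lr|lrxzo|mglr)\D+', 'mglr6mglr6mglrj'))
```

`match` is anchored at position 0; if the pattern doesn't fit there, it returns None.
Here the string doesn't start with a match, so the call returns None, and `bool(None)` is False.

False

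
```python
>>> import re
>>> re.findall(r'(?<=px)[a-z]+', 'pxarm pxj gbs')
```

['arm', 'j']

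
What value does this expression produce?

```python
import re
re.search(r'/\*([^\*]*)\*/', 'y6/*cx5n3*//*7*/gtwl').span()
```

(2, 11)

`search` walks the string left to right and returns the first match it finds.
The match spans [2:11] → '/*cx5n3*/'.
Captured: group 1 = 'cx5n3'.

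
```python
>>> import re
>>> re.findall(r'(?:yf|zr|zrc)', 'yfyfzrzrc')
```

['yf', 'yf', 'zr', 'zr']

Branches in `(...|...)` are attempted left-to-right; the first branch that allows the whole pattern to succeed is taken.
Scanning left to right: at [0:2] → 'yf'; at [2:4] → 'yf'; at [4:6] → 'zr'; at [6:8] → 'zr'.
Since nothing is captured, `findall` lists the 4 matched substrings directly.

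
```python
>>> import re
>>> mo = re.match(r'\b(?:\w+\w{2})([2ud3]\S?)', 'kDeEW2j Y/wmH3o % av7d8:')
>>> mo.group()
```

'kDeEW2j'

`re.match` only tries the pattern at the start of the string.
The match spans [0:7] → 'kDeEW2j'.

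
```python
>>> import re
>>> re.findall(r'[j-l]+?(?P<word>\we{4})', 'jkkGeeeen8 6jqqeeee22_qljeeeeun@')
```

['Geeee', 'jeeee']

This matches one or more of a character in [j-l] (lazy); then a word character, then exactly 4 of the literal 'e' (captured as 'word').
Scanning left to right: at [0:8] match 'jkkGeeee', group 1 = 'Geeee'; at [23:29] match 'ljeeee', group 1 = 'jeeee'.
Because there's exactly one group, `findall` drops the full match and keeps group 1 from each hit.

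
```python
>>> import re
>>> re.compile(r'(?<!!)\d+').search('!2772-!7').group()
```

'772'

`(?!…)`/`(?<!…)` only lets a position through if the neighbouring text does NOT match; no characters are consumed.
`re.search` tries every starting position until one works.
The match spans [2:5] → '772'.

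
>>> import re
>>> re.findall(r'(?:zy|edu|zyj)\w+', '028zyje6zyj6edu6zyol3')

Walking the string: at [3:21] → 'zyje6zyj6edu6zyol3'.
Since nothing is captured, `findall` lists the 1 matched substring directly.

['zyje6zyj6edu6zyol3']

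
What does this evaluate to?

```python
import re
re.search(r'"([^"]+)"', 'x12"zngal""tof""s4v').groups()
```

Unlike `match`, `search` isn't anchored — it looks for the pattern anywhere in the string.
The match spans [3:10] → '"zngal"'.
Captured: group 1 = 'zngal'.

('zngal',)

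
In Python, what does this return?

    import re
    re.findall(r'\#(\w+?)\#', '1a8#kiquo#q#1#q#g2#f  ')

Walking the string: at [3:10] match '#kiquo#', group 1 = 'kiquo'; at [11:14] match '#1#', group 1 = '1'; at [15:19] match '#g2#', group 1 = 'g2'.
With a single group, `findall` returns only what that group captured — 3 items.

['kiquo', '1', 'g2']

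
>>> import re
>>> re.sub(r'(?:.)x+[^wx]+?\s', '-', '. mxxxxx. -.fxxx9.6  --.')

'. --.- --.'

This matches any character (non-capturing group); then one or more of the literal 'x', then one or more of any character except [wx] (lazy), then whitespace.
Matches: at [2:10] → 'mxxxxx. '; at [12:20] → 'fxxx9.6 '.
Every occurrence is swapped for '-'.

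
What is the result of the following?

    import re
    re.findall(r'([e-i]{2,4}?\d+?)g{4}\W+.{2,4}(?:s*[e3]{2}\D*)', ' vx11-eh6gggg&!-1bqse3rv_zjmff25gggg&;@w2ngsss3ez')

This matches 2 to 4 of a character in [e-i] (lazy), then one or more of a digit (lazy) (captured); then exactly 4 of the literal 'g', then one or more of a non-word character, then 2 to 4 of any character; then zero or more of a literal 's', then exactly 2 of one of [e3], then zero or more of a non-digit (non-capturing group).
Scanning left to right: at [6:30] match 'eh6gggg&!-1bqse3rv_zjmff', group 1 = 'eh6'.
`findall` collects group 1 from the one match (1 total).

['eh6']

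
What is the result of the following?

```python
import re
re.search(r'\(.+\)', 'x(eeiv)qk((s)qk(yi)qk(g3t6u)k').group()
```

'(eeiv)qk((s)qk(yi)qk(g3t6u)'

The match spans [1:28] → '(eeiv)qk((s)qk(yi)qk(g3t6u)'.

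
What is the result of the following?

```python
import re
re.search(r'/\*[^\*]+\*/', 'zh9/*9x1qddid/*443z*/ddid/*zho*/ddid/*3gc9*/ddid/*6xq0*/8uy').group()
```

'/*443z*/'

The match spans [13:21] → '/*443z*/'.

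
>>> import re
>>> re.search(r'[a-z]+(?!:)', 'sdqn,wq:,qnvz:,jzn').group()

'sdqn'

A negative assertion filters positions out without eating any characters.
`search` walks the string left to right and returns the first match it finds.
The match spans [0:4] → 'sdqn'.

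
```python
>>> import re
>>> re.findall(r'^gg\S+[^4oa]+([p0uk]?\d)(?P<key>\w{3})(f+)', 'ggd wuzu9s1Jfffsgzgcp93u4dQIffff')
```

[('4', 'dQI', 'ffff')]

Pattern: anchored at the start of the string; then the literal 'gg', then one or more of a non-whitespace character, then one or more of any character except [4oa]; then optionally one of [p0uk], then a digit (captured); then exactly 3 of a word character (captured as 'key'); then one or more of a literal 'f' (captured).
Walking the string: at [0:32] match 'ggd wuzu9s1Jfffsgzgcp93u4dQIffff', groups = ('4', 'dQI', 'ffff').
Multiple groups make `findall` return tuples — one 3-tuple for the one match.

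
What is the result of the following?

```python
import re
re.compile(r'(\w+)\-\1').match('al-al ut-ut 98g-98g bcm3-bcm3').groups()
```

The match spans [0:5] → 'al-al'.
Captured: group 1 = 'al'.

('al',)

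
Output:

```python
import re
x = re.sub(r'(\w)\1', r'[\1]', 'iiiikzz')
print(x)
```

[i][i]k[z]

After group 1 captures some text, `\1` only succeeds where that same text appears again.
Matches: at [0:2] → 'ii'; at [2:4] → 'ii'; at [5:7] → 'zz'.
Each match is replaced using the text its own group 1 captured.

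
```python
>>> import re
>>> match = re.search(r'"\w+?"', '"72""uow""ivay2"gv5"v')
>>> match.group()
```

'"72"'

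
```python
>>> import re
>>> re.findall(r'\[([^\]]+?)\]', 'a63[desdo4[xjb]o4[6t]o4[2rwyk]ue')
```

['desdo4[xjb', '6t', '2rwyk']

Scanning left to right: at [3:15] match '[desdo4[xjb]', group 1 = 'desdo4[xjb'; at [17:21] match '[6t]', group 1 = '6t'; at [23:30] match '[2rwyk]', group 1 = '2rwyk'.
One capturing group, so `findall` returns just the captured substring from each match — 3 in all.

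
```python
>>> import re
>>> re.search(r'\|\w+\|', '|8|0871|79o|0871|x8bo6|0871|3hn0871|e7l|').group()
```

Unlike `match`, `search` isn't anchored — it looks for the pattern anywhere in the string.
The match spans [0:3] → '|8|'.

'|8|'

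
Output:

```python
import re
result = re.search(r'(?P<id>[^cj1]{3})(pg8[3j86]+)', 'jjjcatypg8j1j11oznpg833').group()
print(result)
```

The pattern matches exactly 3 of any character except [cj1] (captured as 'id'); then the literal 'pg8', then one or more of one of [3j86] (captured).
`re.search` tries every starting position until one works.
The match spans [4:11] → 'atypg8j'.
Captured: group 1 = 'aty', group 2 = 'pg8j'.

atypg8j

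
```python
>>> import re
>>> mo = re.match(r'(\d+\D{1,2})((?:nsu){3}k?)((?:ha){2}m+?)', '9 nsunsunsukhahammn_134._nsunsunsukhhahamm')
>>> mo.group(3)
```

'haham'

The match spans [0:17] → '9 nsunsunsukhaham'.
Captured: group 1 = '9 ', group 2 = 'nsunsunsuk', group 3 = 'haham'.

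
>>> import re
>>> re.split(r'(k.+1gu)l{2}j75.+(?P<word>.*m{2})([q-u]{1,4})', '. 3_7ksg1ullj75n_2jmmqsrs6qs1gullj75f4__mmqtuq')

['. 3_7', 'ksg1ullj75n_2jmmqsrs6qs1gu', 'mm', 'qtuq', '']

This matches a literal 'k', then one or more of any character, then the literal '1gu' (captured); then exactly 2 of the literal 'l', then the literal 'j75', then one or more of any character; then zero or more of any character, then exactly 2 of the literal 'm' (captured as 'word'); then 1 to 4 of a character in [q-u] (captured).
Because the pattern has a capturing group, `split` also inserts each captured text between the pieces.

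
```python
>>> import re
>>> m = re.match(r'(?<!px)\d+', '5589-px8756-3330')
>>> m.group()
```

`match` is anchored at position 0; if the pattern doesn't fit there, it returns None.
The match spans [0:4] → '5589'.

'5589'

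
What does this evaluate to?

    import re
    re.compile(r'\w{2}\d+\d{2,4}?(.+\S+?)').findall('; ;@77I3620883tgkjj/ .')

`findall` collects group 1 from the one match (1 total).

['tgkjj/ .']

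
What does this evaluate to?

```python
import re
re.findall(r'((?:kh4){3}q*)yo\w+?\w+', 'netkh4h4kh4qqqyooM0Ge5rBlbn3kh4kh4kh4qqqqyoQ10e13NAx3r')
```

['kh4kh4kh4qqqq']

This matches the literal 'kh4' repeated 3 times, then zero or more of a literal 'q' (captured); then the literal 'yo', then one or more of a word character (lazy); then one or more of a word character.
Matches: at [28:54] match 'kh4kh4kh4qqqqyoQ10e13NAx3r', group 1 = 'kh4kh4kh4qqqq'.
Because there's exactly one group, `findall` drops the full match and keeps group 1 from the one hit.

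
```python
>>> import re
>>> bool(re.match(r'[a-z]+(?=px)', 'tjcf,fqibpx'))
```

The `(?=…)`/`(?<=…)` assertion just peeks at neighbouring text; it doesn't advance the match position.
`re.match` won't scan ahead — the pattern has to work from the very first character.
Here position 0 doesn't satisfy it, so the call returns None, and `bool(None)` is False.

False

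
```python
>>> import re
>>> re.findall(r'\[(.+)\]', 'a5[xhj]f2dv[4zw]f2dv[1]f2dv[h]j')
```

['xhj]f2dv[4zw]f2dv[1]f2dv[h']

Matches: at [2:30] match '[xhj]f2dv[4zw]f2dv[1]f2dv[h]', group 1 = 'xhj]f2dv[4zw]f2dv[1]f2dv[h'.
Because there's exactly one group, `findall` drops the full match and keeps group 1 from the one hit.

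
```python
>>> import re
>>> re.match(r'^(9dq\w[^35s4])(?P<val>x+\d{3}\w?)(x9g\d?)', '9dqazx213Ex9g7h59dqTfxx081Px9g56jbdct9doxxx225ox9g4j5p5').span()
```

Pattern: anchored at the start of the string; then the literal '9dq', then a word character, then any character except [35s4] (captured); then one or more of the literal 'x', then exactly 3 of a digit, then optionally a word character (captured as 'val'); then the literal 'x9g', then optionally a digit (captured).
`re.match` only tries the pattern at the start of the string.
The match spans [0:14] → '9dqazx213Ex9g7'.
Captured: group 1 = '9dqaz', group 2 = 'x213E', group 3 = 'x9g7'.

(0, 14)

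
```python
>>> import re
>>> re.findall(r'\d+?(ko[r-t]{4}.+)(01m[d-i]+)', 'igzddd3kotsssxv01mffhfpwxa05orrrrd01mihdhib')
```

[('kotsssxv01mffhfpwxa05orrrrd', '01mihdhi')]

This matches one or more of a digit (lazy); then the literal 'ko', then exactly 4 of a character in [r-t], then one or more of any character (captured); then the literal '01m', then one or more of a character in [d-i] (captured).
Scanning left to right: at [6:42] match '3kotsssxv01mffhfpwxa05orrrrd01mihdhi', groups = ('kotsssxv01mffhfpwxa05orrrrd', '01mihdhi').
With 2 capturing groups, `findall` returns a 2-tuple per match.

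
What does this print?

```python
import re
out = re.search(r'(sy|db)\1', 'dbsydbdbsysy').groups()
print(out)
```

A backreference is literal: `\1` must see the identical characters the first group matched.
`re.search` scans for the first position where the pattern succeeds.
The match spans [4:8] → 'dbdb'.
Captured: group 1 = 'db'.

('db',)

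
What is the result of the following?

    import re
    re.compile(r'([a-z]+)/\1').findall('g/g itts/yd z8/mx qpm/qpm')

['g', 'qpm']

After group 1 captures some text, `\1` only succeeds where that same text appears again.
One capturing group, so `findall` returns just the captured substring from each match — 2 in all.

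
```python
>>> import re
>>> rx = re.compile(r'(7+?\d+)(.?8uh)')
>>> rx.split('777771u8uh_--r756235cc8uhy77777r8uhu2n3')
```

`re.split` interleaves the captured-group text with the surrounding fragments.

['', '777771', 'u8uh', '_--r756235cc8uhy', '77777', 'r8uh', 'u2n3']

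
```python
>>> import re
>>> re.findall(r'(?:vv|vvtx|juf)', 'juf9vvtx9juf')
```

['juf', 'vv', 'juf']

`|` is ordered: at each position the engine commits to the first alternative that works.
`findall` yields the raw match text (3 of them) because the pattern has no groups.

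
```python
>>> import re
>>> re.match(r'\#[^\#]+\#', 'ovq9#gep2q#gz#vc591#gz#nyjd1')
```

None

`match` is anchored at position 0; if the pattern doesn't fit there, it returns None.
Here the pattern fails at index 0, so the call returns None.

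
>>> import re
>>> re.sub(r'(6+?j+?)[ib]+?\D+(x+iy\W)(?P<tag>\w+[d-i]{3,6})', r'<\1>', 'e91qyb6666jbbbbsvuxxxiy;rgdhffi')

'e91qyb<6666j>'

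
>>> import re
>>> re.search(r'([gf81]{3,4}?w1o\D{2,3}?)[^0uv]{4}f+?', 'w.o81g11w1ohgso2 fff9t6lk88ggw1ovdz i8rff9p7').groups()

Pattern: 3 to 4 of one of [gf81] (lazy), then the literal 'w1o', then 2 to 3 of a non-digit (lazy) (captured); then exactly 4 of any character except [0uv], then one or more of a literal 'f' (lazy).
The `?` after the quantifier makes it lazy — it takes as little as possible before letting the rest of the pattern try.
`search` walks the string left to right and returns the first match it finds.
The match spans [4:18] → '1g11w1ohgso2 f'.
Captured: group 1 = '1g11w1ohg'.

('1g11w1ohg',)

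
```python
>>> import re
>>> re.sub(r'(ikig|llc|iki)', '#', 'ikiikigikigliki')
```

'###l#'

`|` is ordered: at each position the engine commits to the first alternative that works.
Matches: at [0:3] → 'iki'; at [3:7] → 'ikig'; at [7:11] → 'ikig'; at [12:15] → 'iki'.
Every occurrence is swapped for '#'.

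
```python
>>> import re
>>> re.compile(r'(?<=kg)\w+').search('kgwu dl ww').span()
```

(2, 4)

Because the assertion is zero-width, the text it checks is not consumed and won't appear in the result.
`search` walks the string left to right and returns the first match it finds.
The match spans [2:4] → 'wu'.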